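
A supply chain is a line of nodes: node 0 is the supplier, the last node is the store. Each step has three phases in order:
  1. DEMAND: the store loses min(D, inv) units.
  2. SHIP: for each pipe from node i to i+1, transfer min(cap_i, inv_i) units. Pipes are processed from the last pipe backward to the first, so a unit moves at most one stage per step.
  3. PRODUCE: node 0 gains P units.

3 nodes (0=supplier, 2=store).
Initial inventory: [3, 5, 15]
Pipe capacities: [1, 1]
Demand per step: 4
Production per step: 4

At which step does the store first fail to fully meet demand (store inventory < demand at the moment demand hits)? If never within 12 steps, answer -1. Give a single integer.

Step 1: demand=4,sold=4 ship[1->2]=1 ship[0->1]=1 prod=4 -> [6 5 12]
Step 2: demand=4,sold=4 ship[1->2]=1 ship[0->1]=1 prod=4 -> [9 5 9]
Step 3: demand=4,sold=4 ship[1->2]=1 ship[0->1]=1 prod=4 -> [12 5 6]
Step 4: demand=4,sold=4 ship[1->2]=1 ship[0->1]=1 prod=4 -> [15 5 3]
Step 5: demand=4,sold=3 ship[1->2]=1 ship[0->1]=1 prod=4 -> [18 5 1]
Step 6: demand=4,sold=1 ship[1->2]=1 ship[0->1]=1 prod=4 -> [21 5 1]
Step 7: demand=4,sold=1 ship[1->2]=1 ship[0->1]=1 prod=4 -> [24 5 1]
Step 8: demand=4,sold=1 ship[1->2]=1 ship[0->1]=1 prod=4 -> [27 5 1]
Step 9: demand=4,sold=1 ship[1->2]=1 ship[0->1]=1 prod=4 -> [30 5 1]
Step 10: demand=4,sold=1 ship[1->2]=1 ship[0->1]=1 prod=4 -> [33 5 1]
Step 11: demand=4,sold=1 ship[1->2]=1 ship[0->1]=1 prod=4 -> [36 5 1]
Step 12: demand=4,sold=1 ship[1->2]=1 ship[0->1]=1 prod=4 -> [39 5 1]
First stockout at step 5

5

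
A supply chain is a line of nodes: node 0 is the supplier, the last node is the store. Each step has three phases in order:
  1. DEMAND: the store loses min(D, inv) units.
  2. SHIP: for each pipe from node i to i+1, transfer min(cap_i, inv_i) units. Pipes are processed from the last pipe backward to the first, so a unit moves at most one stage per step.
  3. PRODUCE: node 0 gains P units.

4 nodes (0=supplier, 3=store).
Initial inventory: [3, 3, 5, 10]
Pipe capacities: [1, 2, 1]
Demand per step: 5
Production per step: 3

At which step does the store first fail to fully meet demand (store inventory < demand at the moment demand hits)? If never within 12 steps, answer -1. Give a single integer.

Step 1: demand=5,sold=5 ship[2->3]=1 ship[1->2]=2 ship[0->1]=1 prod=3 -> [5 2 6 6]
Step 2: demand=5,sold=5 ship[2->3]=1 ship[1->2]=2 ship[0->1]=1 prod=3 -> [7 1 7 2]
Step 3: demand=5,sold=2 ship[2->3]=1 ship[1->2]=1 ship[0->1]=1 prod=3 -> [9 1 7 1]
Step 4: demand=5,sold=1 ship[2->3]=1 ship[1->2]=1 ship[0->1]=1 prod=3 -> [11 1 7 1]
Step 5: demand=5,sold=1 ship[2->3]=1 ship[1->2]=1 ship[0->1]=1 prod=3 -> [13 1 7 1]
Step 6: demand=5,sold=1 ship[2->3]=1 ship[1->2]=1 ship[0->1]=1 prod=3 -> [15 1 7 1]
Step 7: demand=5,sold=1 ship[2->3]=1 ship[1->2]=1 ship[0->1]=1 prod=3 -> [17 1 7 1]
Step 8: demand=5,sold=1 ship[2->3]=1 ship[1->2]=1 ship[0->1]=1 prod=3 -> [19 1 7 1]
Step 9: demand=5,sold=1 ship[2->3]=1 ship[1->2]=1 ship[0->1]=1 prod=3 -> [21 1 7 1]
Step 10: demand=5,sold=1 ship[2->3]=1 ship[1->2]=1 ship[0->1]=1 prod=3 -> [23 1 7 1]
Step 11: demand=5,sold=1 ship[2->3]=1 ship[1->2]=1 ship[0->1]=1 prod=3 -> [25 1 7 1]
Step 12: demand=5,sold=1 ship[2->3]=1 ship[1->2]=1 ship[0->1]=1 prod=3 -> [27 1 7 1]
First stockout at step 3

3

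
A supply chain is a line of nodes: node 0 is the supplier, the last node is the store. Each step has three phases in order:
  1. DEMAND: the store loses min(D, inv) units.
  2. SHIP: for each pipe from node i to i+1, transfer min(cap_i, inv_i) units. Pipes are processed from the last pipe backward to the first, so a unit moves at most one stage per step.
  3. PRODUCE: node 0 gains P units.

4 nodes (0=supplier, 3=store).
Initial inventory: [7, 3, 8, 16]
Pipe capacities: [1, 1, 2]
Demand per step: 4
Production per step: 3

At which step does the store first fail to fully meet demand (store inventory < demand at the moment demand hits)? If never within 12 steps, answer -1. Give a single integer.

Step 1: demand=4,sold=4 ship[2->3]=2 ship[1->2]=1 ship[0->1]=1 prod=3 -> [9 3 7 14]
Step 2: demand=4,sold=4 ship[2->3]=2 ship[1->2]=1 ship[0->1]=1 prod=3 -> [11 3 6 12]
Step 3: demand=4,sold=4 ship[2->3]=2 ship[1->2]=1 ship[0->1]=1 prod=3 -> [13 3 5 10]
Step 4: demand=4,sold=4 ship[2->3]=2 ship[1->2]=1 ship[0->1]=1 prod=3 -> [15 3 4 8]
Step 5: demand=4,sold=4 ship[2->3]=2 ship[1->2]=1 ship[0->1]=1 prod=3 -> [17 3 3 6]
Step 6: demand=4,sold=4 ship[2->3]=2 ship[1->2]=1 ship[0->1]=1 prod=3 -> [19 3 2 4]
Step 7: demand=4,sold=4 ship[2->3]=2 ship[1->2]=1 ship[0->1]=1 prod=3 -> [21 3 1 2]
Step 8: demand=4,sold=2 ship[2->3]=1 ship[1->2]=1 ship[0->1]=1 prod=3 -> [23 3 1 1]
Step 9: demand=4,sold=1 ship[2->3]=1 ship[1->2]=1 ship[0->1]=1 prod=3 -> [25 3 1 1]
Step 10: demand=4,sold=1 ship[2->3]=1 ship[1->2]=1 ship[0->1]=1 prod=3 -> [27 3 1 1]
Step 11: demand=4,sold=1 ship[2->3]=1 ship[1->2]=1 ship[0->1]=1 prod=3 -> [29 3 1 1]
Step 12: demand=4,sold=1 ship[2->3]=1 ship[1->2]=1 ship[0->1]=1 prod=3 -> [31 3 1 1]
First stockout at step 8

8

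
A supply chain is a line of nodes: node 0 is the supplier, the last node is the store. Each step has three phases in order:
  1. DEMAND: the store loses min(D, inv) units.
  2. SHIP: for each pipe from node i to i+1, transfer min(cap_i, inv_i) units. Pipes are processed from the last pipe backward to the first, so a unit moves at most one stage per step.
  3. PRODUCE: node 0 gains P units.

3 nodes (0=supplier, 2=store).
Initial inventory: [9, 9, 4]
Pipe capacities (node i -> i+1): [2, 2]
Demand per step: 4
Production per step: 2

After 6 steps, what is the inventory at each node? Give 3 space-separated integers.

Step 1: demand=4,sold=4 ship[1->2]=2 ship[0->1]=2 prod=2 -> inv=[9 9 2]
Step 2: demand=4,sold=2 ship[1->2]=2 ship[0->1]=2 prod=2 -> inv=[9 9 2]
Step 3: demand=4,sold=2 ship[1->2]=2 ship[0->1]=2 prod=2 -> inv=[9 9 2]
Step 4: demand=4,sold=2 ship[1->2]=2 ship[0->1]=2 prod=2 -> inv=[9 9 2]
Step 5: demand=4,sold=2 ship[1->2]=2 ship[0->1]=2 prod=2 -> inv=[9 9 2]
Step 6: demand=4,sold=2 ship[1->2]=2 ship[0->1]=2 prod=2 -> inv=[9 9 2]

9 9 2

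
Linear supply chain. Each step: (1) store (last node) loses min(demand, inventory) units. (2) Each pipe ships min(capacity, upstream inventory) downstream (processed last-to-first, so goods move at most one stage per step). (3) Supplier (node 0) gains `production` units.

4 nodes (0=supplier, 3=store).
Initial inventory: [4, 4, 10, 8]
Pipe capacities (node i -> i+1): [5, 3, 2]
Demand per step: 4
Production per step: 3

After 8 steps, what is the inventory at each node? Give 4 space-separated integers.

Step 1: demand=4,sold=4 ship[2->3]=2 ship[1->2]=3 ship[0->1]=4 prod=3 -> inv=[3 5 11 6]
Step 2: demand=4,sold=4 ship[2->3]=2 ship[1->2]=3 ship[0->1]=3 prod=3 -> inv=[3 5 12 4]
Step 3: demand=4,sold=4 ship[2->3]=2 ship[1->2]=3 ship[0->1]=3 prod=3 -> inv=[3 5 13 2]
Step 4: demand=4,sold=2 ship[2->3]=2 ship[1->2]=3 ship[0->1]=3 prod=3 -> inv=[3 5 14 2]
Step 5: demand=4,sold=2 ship[2->3]=2 ship[1->2]=3 ship[0->1]=3 prod=3 -> inv=[3 5 15 2]
Step 6: demand=4,sold=2 ship[2->3]=2 ship[1->2]=3 ship[0->1]=3 prod=3 -> inv=[3 5 16 2]
Step 7: demand=4,sold=2 ship[2->3]=2 ship[1->2]=3 ship[0->1]=3 prod=3 -> inv=[3 5 17 2]
Step 8: demand=4,sold=2 ship[2->3]=2 ship[1->2]=3 ship[0->1]=3 prod=3 -> inv=[3 5 18 2]

3 5 18 2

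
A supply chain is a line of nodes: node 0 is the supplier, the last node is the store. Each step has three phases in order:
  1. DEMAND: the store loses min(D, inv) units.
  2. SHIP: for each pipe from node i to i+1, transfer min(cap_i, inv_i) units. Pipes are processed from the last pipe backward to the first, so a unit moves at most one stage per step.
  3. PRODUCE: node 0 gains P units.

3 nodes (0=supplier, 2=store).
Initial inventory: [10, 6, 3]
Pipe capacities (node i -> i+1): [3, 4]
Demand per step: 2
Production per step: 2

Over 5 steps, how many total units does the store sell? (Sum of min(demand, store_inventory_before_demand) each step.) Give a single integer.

Answer: 10

Derivation:
Step 1: sold=2 (running total=2) -> [9 5 5]
Step 2: sold=2 (running total=4) -> [8 4 7]
Step 3: sold=2 (running total=6) -> [7 3 9]
Step 4: sold=2 (running total=8) -> [6 3 10]
Step 5: sold=2 (running total=10) -> [5 3 11]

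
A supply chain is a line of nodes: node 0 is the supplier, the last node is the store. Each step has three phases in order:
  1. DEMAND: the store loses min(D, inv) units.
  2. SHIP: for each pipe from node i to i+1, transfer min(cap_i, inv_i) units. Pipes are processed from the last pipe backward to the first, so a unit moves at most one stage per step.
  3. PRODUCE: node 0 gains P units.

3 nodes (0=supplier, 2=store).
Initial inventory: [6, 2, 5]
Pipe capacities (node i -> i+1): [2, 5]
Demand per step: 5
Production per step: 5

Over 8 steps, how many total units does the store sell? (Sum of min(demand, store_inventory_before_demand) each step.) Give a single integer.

Answer: 19

Derivation:
Step 1: sold=5 (running total=5) -> [9 2 2]
Step 2: sold=2 (running total=7) -> [12 2 2]
Step 3: sold=2 (running total=9) -> [15 2 2]
Step 4: sold=2 (running total=11) -> [18 2 2]
Step 5: sold=2 (running total=13) -> [21 2 2]
Step 6: sold=2 (running total=15) -> [24 2 2]
Step 7: sold=2 (running total=17) -> [27 2 2]
Step 8: sold=2 (running total=19) -> [30 2 2]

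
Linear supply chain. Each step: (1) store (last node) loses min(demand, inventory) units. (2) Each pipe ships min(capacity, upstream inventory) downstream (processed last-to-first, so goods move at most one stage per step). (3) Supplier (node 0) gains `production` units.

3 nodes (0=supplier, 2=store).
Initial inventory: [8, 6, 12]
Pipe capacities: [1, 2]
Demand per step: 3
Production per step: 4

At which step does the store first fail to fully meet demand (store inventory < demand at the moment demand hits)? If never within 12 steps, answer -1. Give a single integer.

Step 1: demand=3,sold=3 ship[1->2]=2 ship[0->1]=1 prod=4 -> [11 5 11]
Step 2: demand=3,sold=3 ship[1->2]=2 ship[0->1]=1 prod=4 -> [14 4 10]
Step 3: demand=3,sold=3 ship[1->2]=2 ship[0->1]=1 prod=4 -> [17 3 9]
Step 4: demand=3,sold=3 ship[1->2]=2 ship[0->1]=1 prod=4 -> [20 2 8]
Step 5: demand=3,sold=3 ship[1->2]=2 ship[0->1]=1 prod=4 -> [23 1 7]
Step 6: demand=3,sold=3 ship[1->2]=1 ship[0->1]=1 prod=4 -> [26 1 5]
Step 7: demand=3,sold=3 ship[1->2]=1 ship[0->1]=1 prod=4 -> [29 1 3]
Step 8: demand=3,sold=3 ship[1->2]=1 ship[0->1]=1 prod=4 -> [32 1 1]
Step 9: demand=3,sold=1 ship[1->2]=1 ship[0->1]=1 prod=4 -> [35 1 1]
Step 10: demand=3,sold=1 ship[1->2]=1 ship[0->1]=1 prod=4 -> [38 1 1]
Step 11: demand=3,sold=1 ship[1->2]=1 ship[0->1]=1 prod=4 -> [41 1 1]
Step 12: demand=3,sold=1 ship[1->2]=1 ship[0->1]=1 prod=4 -> [44 1 1]
First stockout at step 9

9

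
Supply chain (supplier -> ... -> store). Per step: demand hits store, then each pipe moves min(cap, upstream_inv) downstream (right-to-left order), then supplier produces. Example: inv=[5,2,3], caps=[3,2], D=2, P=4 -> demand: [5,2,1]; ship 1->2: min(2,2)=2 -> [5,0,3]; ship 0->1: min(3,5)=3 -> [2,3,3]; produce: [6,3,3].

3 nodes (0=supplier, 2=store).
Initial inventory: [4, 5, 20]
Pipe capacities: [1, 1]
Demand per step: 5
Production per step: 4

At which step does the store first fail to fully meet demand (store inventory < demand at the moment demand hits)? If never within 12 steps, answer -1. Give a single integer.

Step 1: demand=5,sold=5 ship[1->2]=1 ship[0->1]=1 prod=4 -> [7 5 16]
Step 2: demand=5,sold=5 ship[1->2]=1 ship[0->1]=1 prod=4 -> [10 5 12]
Step 3: demand=5,sold=5 ship[1->2]=1 ship[0->1]=1 prod=4 -> [13 5 8]
Step 4: demand=5,sold=5 ship[1->2]=1 ship[0->1]=1 prod=4 -> [16 5 4]
Step 5: demand=5,sold=4 ship[1->2]=1 ship[0->1]=1 prod=4 -> [19 5 1]
Step 6: demand=5,sold=1 ship[1->2]=1 ship[0->1]=1 prod=4 -> [22 5 1]
Step 7: demand=5,sold=1 ship[1->2]=1 ship[0->1]=1 prod=4 -> [25 5 1]
Step 8: demand=5,sold=1 ship[1->2]=1 ship[0->1]=1 prod=4 -> [28 5 1]
Step 9: demand=5,sold=1 ship[1->2]=1 ship[0->1]=1 prod=4 -> [31 5 1]
Step 10: demand=5,sold=1 ship[1->2]=1 ship[0->1]=1 prod=4 -> [34 5 1]
Step 11: demand=5,sold=1 ship[1->2]=1 ship[0->1]=1 prod=4 -> [37 5 1]
Step 12: demand=5,sold=1 ship[1->2]=1 ship[0->1]=1 prod=4 -> [40 5 1]
First stockout at step 5

5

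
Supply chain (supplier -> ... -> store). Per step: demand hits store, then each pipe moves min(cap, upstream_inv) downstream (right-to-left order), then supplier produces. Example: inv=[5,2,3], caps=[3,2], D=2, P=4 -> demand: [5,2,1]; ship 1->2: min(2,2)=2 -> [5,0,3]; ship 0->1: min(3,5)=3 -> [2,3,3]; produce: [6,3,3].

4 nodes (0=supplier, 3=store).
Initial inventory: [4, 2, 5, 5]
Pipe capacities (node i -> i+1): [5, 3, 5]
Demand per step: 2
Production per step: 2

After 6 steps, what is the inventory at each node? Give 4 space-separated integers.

Step 1: demand=2,sold=2 ship[2->3]=5 ship[1->2]=2 ship[0->1]=4 prod=2 -> inv=[2 4 2 8]
Step 2: demand=2,sold=2 ship[2->3]=2 ship[1->2]=3 ship[0->1]=2 prod=2 -> inv=[2 3 3 8]
Step 3: demand=2,sold=2 ship[2->3]=3 ship[1->2]=3 ship[0->1]=2 prod=2 -> inv=[2 2 3 9]
Step 4: demand=2,sold=2 ship[2->3]=3 ship[1->2]=2 ship[0->1]=2 prod=2 -> inv=[2 2 2 10]
Step 5: demand=2,sold=2 ship[2->3]=2 ship[1->2]=2 ship[0->1]=2 prod=2 -> inv=[2 2 2 10]
Step 6: demand=2,sold=2 ship[2->3]=2 ship[1->2]=2 ship[0->1]=2 prod=2 -> inv=[2 2 2 10]

2 2 2 10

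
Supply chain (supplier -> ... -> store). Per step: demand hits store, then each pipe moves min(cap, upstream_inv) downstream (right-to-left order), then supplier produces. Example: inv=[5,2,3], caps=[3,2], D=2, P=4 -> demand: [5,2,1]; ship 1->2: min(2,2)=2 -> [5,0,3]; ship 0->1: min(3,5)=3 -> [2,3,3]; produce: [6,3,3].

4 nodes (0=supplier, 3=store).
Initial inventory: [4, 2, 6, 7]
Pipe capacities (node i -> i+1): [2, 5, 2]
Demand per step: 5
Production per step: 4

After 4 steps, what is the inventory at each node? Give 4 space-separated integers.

Step 1: demand=5,sold=5 ship[2->3]=2 ship[1->2]=2 ship[0->1]=2 prod=4 -> inv=[6 2 6 4]
Step 2: demand=5,sold=4 ship[2->3]=2 ship[1->2]=2 ship[0->1]=2 prod=4 -> inv=[8 2 6 2]
Step 3: demand=5,sold=2 ship[2->3]=2 ship[1->2]=2 ship[0->1]=2 prod=4 -> inv=[10 2 6 2]
Step 4: demand=5,sold=2 ship[2->3]=2 ship[1->2]=2 ship[0->1]=2 prod=4 -> inv=[12 2 6 2]

12 2 6 2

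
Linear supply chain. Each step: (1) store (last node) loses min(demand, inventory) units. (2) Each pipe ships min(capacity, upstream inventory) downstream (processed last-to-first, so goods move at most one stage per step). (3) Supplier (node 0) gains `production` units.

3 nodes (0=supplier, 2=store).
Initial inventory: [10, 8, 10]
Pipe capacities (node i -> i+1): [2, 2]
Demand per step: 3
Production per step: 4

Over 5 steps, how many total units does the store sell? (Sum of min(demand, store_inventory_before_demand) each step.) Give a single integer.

Answer: 15

Derivation:
Step 1: sold=3 (running total=3) -> [12 8 9]
Step 2: sold=3 (running total=6) -> [14 8 8]
Step 3: sold=3 (running total=9) -> [16 8 7]
Step 4: sold=3 (running total=12) -> [18 8 6]
Step 5: sold=3 (running total=15) -> [20 8 5]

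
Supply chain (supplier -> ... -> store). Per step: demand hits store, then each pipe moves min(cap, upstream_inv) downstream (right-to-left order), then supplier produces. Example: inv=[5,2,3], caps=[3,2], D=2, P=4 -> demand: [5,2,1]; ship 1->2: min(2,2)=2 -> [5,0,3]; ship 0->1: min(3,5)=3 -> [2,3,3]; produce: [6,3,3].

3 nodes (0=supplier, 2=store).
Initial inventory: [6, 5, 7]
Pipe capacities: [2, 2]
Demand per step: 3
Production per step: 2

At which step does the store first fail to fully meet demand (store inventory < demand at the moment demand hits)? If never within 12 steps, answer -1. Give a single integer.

Step 1: demand=3,sold=3 ship[1->2]=2 ship[0->1]=2 prod=2 -> [6 5 6]
Step 2: demand=3,sold=3 ship[1->2]=2 ship[0->1]=2 prod=2 -> [6 5 5]
Step 3: demand=3,sold=3 ship[1->2]=2 ship[0->1]=2 prod=2 -> [6 5 4]
Step 4: demand=3,sold=3 ship[1->2]=2 ship[0->1]=2 prod=2 -> [6 5 3]
Step 5: demand=3,sold=3 ship[1->2]=2 ship[0->1]=2 prod=2 -> [6 5 2]
Step 6: demand=3,sold=2 ship[1->2]=2 ship[0->1]=2 prod=2 -> [6 5 2]
Step 7: demand=3,sold=2 ship[1->2]=2 ship[0->1]=2 prod=2 -> [6 5 2]
Step 8: demand=3,sold=2 ship[1->2]=2 ship[0->1]=2 prod=2 -> [6 5 2]
Step 9: demand=3,sold=2 ship[1->2]=2 ship[0->1]=2 prod=2 -> [6 5 2]
Step 10: demand=3,sold=2 ship[1->2]=2 ship[0->1]=2 prod=2 -> [6 5 2]
Step 11: demand=3,sold=2 ship[1->2]=2 ship[0->1]=2 prod=2 -> [6 5 2]
Step 12: demand=3,sold=2 ship[1->2]=2 ship[0->1]=2 prod=2 -> [6 5 2]
First stockout at step 6

6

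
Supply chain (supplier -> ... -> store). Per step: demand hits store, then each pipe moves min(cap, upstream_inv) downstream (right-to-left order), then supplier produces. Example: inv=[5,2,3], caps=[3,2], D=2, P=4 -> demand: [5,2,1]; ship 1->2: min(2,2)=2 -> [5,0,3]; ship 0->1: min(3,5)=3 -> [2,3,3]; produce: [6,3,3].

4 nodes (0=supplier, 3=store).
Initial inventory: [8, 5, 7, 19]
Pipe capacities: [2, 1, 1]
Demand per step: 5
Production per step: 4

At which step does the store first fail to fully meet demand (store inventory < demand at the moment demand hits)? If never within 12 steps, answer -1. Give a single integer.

Step 1: demand=5,sold=5 ship[2->3]=1 ship[1->2]=1 ship[0->1]=2 prod=4 -> [10 6 7 15]
Step 2: demand=5,sold=5 ship[2->3]=1 ship[1->2]=1 ship[0->1]=2 prod=4 -> [12 7 7 11]
Step 3: demand=5,sold=5 ship[2->3]=1 ship[1->2]=1 ship[0->1]=2 prod=4 -> [14 8 7 7]
Step 4: demand=5,sold=5 ship[2->3]=1 ship[1->2]=1 ship[0->1]=2 prod=4 -> [16 9 7 3]
Step 5: demand=5,sold=3 ship[2->3]=1 ship[1->2]=1 ship[0->1]=2 prod=4 -> [18 10 7 1]
Step 6: demand=5,sold=1 ship[2->3]=1 ship[1->2]=1 ship[0->1]=2 prod=4 -> [20 11 7 1]
Step 7: demand=5,sold=1 ship[2->3]=1 ship[1->2]=1 ship[0->1]=2 prod=4 -> [22 12 7 1]
Step 8: demand=5,sold=1 ship[2->3]=1 ship[1->2]=1 ship[0->1]=2 prod=4 -> [24 13 7 1]
Step 9: demand=5,sold=1 ship[2->3]=1 ship[1->2]=1 ship[0->1]=2 prod=4 -> [26 14 7 1]
Step 10: demand=5,sold=1 ship[2->3]=1 ship[1->2]=1 ship[0->1]=2 prod=4 -> [28 15 7 1]
Step 11: demand=5,sold=1 ship[2->3]=1 ship[1->2]=1 ship[0->1]=2 prod=4 -> [30 16 7 1]
Step 12: demand=5,sold=1 ship[2->3]=1 ship[1->2]=1 ship[0->1]=2 prod=4 -> [32 17 7 1]
First stockout at step 5

5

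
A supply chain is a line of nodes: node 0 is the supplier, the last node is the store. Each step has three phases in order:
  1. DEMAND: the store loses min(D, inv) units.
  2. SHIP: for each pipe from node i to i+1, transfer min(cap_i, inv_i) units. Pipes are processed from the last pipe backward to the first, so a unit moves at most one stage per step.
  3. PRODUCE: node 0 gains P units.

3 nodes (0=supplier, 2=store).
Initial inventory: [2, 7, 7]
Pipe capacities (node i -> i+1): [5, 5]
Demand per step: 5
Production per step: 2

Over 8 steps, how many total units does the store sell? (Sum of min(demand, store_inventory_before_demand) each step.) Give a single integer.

Step 1: sold=5 (running total=5) -> [2 4 7]
Step 2: sold=5 (running total=10) -> [2 2 6]
Step 3: sold=5 (running total=15) -> [2 2 3]
Step 4: sold=3 (running total=18) -> [2 2 2]
Step 5: sold=2 (running total=20) -> [2 2 2]
Step 6: sold=2 (running total=22) -> [2 2 2]
Step 7: sold=2 (running total=24) -> [2 2 2]
Step 8: sold=2 (running total=26) -> [2 2 2]

Answer: 26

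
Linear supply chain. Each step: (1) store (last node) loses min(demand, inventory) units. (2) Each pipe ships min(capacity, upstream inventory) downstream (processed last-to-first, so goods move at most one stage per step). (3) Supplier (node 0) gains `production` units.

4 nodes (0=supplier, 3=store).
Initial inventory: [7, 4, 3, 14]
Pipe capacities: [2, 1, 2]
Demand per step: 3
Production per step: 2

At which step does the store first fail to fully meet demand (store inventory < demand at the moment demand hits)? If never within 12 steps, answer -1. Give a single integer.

Step 1: demand=3,sold=3 ship[2->3]=2 ship[1->2]=1 ship[0->1]=2 prod=2 -> [7 5 2 13]
Step 2: demand=3,sold=3 ship[2->3]=2 ship[1->2]=1 ship[0->1]=2 prod=2 -> [7 6 1 12]
Step 3: demand=3,sold=3 ship[2->3]=1 ship[1->2]=1 ship[0->1]=2 prod=2 -> [7 7 1 10]
Step 4: demand=3,sold=3 ship[2->3]=1 ship[1->2]=1 ship[0->1]=2 prod=2 -> [7 8 1 8]
Step 5: demand=3,sold=3 ship[2->3]=1 ship[1->2]=1 ship[0->1]=2 prod=2 -> [7 9 1 6]
Step 6: demand=3,sold=3 ship[2->3]=1 ship[1->2]=1 ship[0->1]=2 prod=2 -> [7 10 1 4]
Step 7: demand=3,sold=3 ship[2->3]=1 ship[1->2]=1 ship[0->1]=2 prod=2 -> [7 11 1 2]
Step 8: demand=3,sold=2 ship[2->3]=1 ship[1->2]=1 ship[0->1]=2 prod=2 -> [7 12 1 1]
Step 9: demand=3,sold=1 ship[2->3]=1 ship[1->2]=1 ship[0->1]=2 prod=2 -> [7 13 1 1]
Step 10: demand=3,sold=1 ship[2->3]=1 ship[1->2]=1 ship[0->1]=2 prod=2 -> [7 14 1 1]
Step 11: demand=3,sold=1 ship[2->3]=1 ship[1->2]=1 ship[0->1]=2 prod=2 -> [7 15 1 1]
Step 12: demand=3,sold=1 ship[2->3]=1 ship[1->2]=1 ship[0->1]=2 prod=2 -> [7 16 1 1]
First stockout at step 8

8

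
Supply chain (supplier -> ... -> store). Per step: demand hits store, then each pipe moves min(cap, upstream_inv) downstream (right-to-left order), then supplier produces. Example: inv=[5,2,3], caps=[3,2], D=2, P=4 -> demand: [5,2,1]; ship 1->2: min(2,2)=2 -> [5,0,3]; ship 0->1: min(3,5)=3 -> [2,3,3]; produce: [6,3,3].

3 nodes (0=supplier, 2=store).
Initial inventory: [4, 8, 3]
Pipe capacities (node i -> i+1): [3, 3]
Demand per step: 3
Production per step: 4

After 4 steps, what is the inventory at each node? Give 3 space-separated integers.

Step 1: demand=3,sold=3 ship[1->2]=3 ship[0->1]=3 prod=4 -> inv=[5 8 3]
Step 2: demand=3,sold=3 ship[1->2]=3 ship[0->1]=3 prod=4 -> inv=[6 8 3]
Step 3: demand=3,sold=3 ship[1->2]=3 ship[0->1]=3 prod=4 -> inv=[7 8 3]
Step 4: demand=3,sold=3 ship[1->2]=3 ship[0->1]=3 prod=4 -> inv=[8 8 3]

8 8 3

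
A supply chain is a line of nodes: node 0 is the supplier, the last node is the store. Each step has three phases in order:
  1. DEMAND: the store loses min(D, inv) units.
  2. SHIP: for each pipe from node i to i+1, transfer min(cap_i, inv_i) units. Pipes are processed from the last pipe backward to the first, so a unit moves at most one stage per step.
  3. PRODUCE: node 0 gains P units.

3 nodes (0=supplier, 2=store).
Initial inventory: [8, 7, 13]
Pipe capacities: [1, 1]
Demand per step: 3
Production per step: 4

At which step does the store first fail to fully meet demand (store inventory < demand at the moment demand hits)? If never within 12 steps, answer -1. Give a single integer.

Step 1: demand=3,sold=3 ship[1->2]=1 ship[0->1]=1 prod=4 -> [11 7 11]
Step 2: demand=3,sold=3 ship[1->2]=1 ship[0->1]=1 prod=4 -> [14 7 9]
Step 3: demand=3,sold=3 ship[1->2]=1 ship[0->1]=1 prod=4 -> [17 7 7]
Step 4: demand=3,sold=3 ship[1->2]=1 ship[0->1]=1 prod=4 -> [20 7 5]
Step 5: demand=3,sold=3 ship[1->2]=1 ship[0->1]=1 prod=4 -> [23 7 3]
Step 6: demand=3,sold=3 ship[1->2]=1 ship[0->1]=1 prod=4 -> [26 7 1]
Step 7: demand=3,sold=1 ship[1->2]=1 ship[0->1]=1 prod=4 -> [29 7 1]
Step 8: demand=3,sold=1 ship[1->2]=1 ship[0->1]=1 prod=4 -> [32 7 1]
Step 9: demand=3,sold=1 ship[1->2]=1 ship[0->1]=1 prod=4 -> [35 7 1]
Step 10: demand=3,sold=1 ship[1->2]=1 ship[0->1]=1 prod=4 -> [38 7 1]
Step 11: demand=3,sold=1 ship[1->2]=1 ship[0->1]=1 prod=4 -> [41 7 1]
Step 12: demand=3,sold=1 ship[1->2]=1 ship[0->1]=1 prod=4 -> [44 7 1]
First stockout at step 7

7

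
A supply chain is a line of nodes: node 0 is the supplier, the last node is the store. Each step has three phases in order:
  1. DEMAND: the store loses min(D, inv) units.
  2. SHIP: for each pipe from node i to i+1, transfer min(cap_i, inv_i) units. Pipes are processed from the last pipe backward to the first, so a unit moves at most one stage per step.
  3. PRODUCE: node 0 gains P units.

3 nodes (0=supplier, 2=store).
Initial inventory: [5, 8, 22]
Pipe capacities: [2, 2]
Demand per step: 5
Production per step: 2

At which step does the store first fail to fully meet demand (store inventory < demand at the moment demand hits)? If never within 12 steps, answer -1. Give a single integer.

Step 1: demand=5,sold=5 ship[1->2]=2 ship[0->1]=2 prod=2 -> [5 8 19]
Step 2: demand=5,sold=5 ship[1->2]=2 ship[0->1]=2 prod=2 -> [5 8 16]
Step 3: demand=5,sold=5 ship[1->2]=2 ship[0->1]=2 prod=2 -> [5 8 13]
Step 4: demand=5,sold=5 ship[1->2]=2 ship[0->1]=2 prod=2 -> [5 8 10]
Step 5: demand=5,sold=5 ship[1->2]=2 ship[0->1]=2 prod=2 -> [5 8 7]
Step 6: demand=5,sold=5 ship[1->2]=2 ship[0->1]=2 prod=2 -> [5 8 4]
Step 7: demand=5,sold=4 ship[1->2]=2 ship[0->1]=2 prod=2 -> [5 8 2]
Step 8: demand=5,sold=2 ship[1->2]=2 ship[0->1]=2 prod=2 -> [5 8 2]
Step 9: demand=5,sold=2 ship[1->2]=2 ship[0->1]=2 prod=2 -> [5 8 2]
Step 10: demand=5,sold=2 ship[1->2]=2 ship[0->1]=2 prod=2 -> [5 8 2]
Step 11: demand=5,sold=2 ship[1->2]=2 ship[0->1]=2 prod=2 -> [5 8 2]
Step 12: demand=5,sold=2 ship[1->2]=2 ship[0->1]=2 prod=2 -> [5 8 2]
First stockout at step 7

7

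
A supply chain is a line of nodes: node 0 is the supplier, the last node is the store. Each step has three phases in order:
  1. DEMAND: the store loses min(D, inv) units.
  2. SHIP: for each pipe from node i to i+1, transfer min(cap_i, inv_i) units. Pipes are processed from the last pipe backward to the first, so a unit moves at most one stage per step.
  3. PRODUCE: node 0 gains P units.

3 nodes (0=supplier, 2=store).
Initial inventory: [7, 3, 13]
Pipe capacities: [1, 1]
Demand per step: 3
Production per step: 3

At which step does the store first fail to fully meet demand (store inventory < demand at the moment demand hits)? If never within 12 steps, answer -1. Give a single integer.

Step 1: demand=3,sold=3 ship[1->2]=1 ship[0->1]=1 prod=3 -> [9 3 11]
Step 2: demand=3,sold=3 ship[1->2]=1 ship[0->1]=1 prod=3 -> [11 3 9]
Step 3: demand=3,sold=3 ship[1->2]=1 ship[0->1]=1 prod=3 -> [13 3 7]
Step 4: demand=3,sold=3 ship[1->2]=1 ship[0->1]=1 prod=3 -> [15 3 5]
Step 5: demand=3,sold=3 ship[1->2]=1 ship[0->1]=1 prod=3 -> [17 3 3]
Step 6: demand=3,sold=3 ship[1->2]=1 ship[0->1]=1 prod=3 -> [19 3 1]
Step 7: demand=3,sold=1 ship[1->2]=1 ship[0->1]=1 prod=3 -> [21 3 1]
Step 8: demand=3,sold=1 ship[1->2]=1 ship[0->1]=1 prod=3 -> [23 3 1]
Step 9: demand=3,sold=1 ship[1->2]=1 ship[0->1]=1 prod=3 -> [25 3 1]
Step 10: demand=3,sold=1 ship[1->2]=1 ship[0->1]=1 prod=3 -> [27 3 1]
Step 11: demand=3,sold=1 ship[1->2]=1 ship[0->1]=1 prod=3 -> [29 3 1]
Step 12: demand=3,sold=1 ship[1->2]=1 ship[0->1]=1 prod=3 -> [31 3 1]
First stockout at step 7

7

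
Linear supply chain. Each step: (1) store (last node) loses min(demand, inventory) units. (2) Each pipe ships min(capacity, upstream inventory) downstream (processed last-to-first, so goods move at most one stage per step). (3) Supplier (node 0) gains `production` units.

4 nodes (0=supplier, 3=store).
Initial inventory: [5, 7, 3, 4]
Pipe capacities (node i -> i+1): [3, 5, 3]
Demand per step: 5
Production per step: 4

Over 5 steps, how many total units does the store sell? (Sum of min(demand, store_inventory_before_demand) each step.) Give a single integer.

Answer: 16

Derivation:
Step 1: sold=4 (running total=4) -> [6 5 5 3]
Step 2: sold=3 (running total=7) -> [7 3 7 3]
Step 3: sold=3 (running total=10) -> [8 3 7 3]
Step 4: sold=3 (running total=13) -> [9 3 7 3]
Step 5: sold=3 (running total=16) -> [10 3 7 3]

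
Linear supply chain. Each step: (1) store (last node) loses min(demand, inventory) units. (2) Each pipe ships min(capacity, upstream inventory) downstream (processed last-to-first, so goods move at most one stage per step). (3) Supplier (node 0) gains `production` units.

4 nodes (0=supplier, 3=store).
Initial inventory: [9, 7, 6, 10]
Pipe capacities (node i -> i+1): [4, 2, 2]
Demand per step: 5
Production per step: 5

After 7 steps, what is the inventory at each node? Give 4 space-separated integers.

Step 1: demand=5,sold=5 ship[2->3]=2 ship[1->2]=2 ship[0->1]=4 prod=5 -> inv=[10 9 6 7]
Step 2: demand=5,sold=5 ship[2->3]=2 ship[1->2]=2 ship[0->1]=4 prod=5 -> inv=[11 11 6 4]
Step 3: demand=5,sold=4 ship[2->3]=2 ship[1->2]=2 ship[0->1]=4 prod=5 -> inv=[12 13 6 2]
Step 4: demand=5,sold=2 ship[2->3]=2 ship[1->2]=2 ship[0->1]=4 prod=5 -> inv=[13 15 6 2]
Step 5: demand=5,sold=2 ship[2->3]=2 ship[1->2]=2 ship[0->1]=4 prod=5 -> inv=[14 17 6 2]
Step 6: demand=5,sold=2 ship[2->3]=2 ship[1->2]=2 ship[0->1]=4 prod=5 -> inv=[15 19 6 2]
Step 7: demand=5,sold=2 ship[2->3]=2 ship[1->2]=2 ship[0->1]=4 prod=5 -> inv=[16 21 6 2]

16 21 6 2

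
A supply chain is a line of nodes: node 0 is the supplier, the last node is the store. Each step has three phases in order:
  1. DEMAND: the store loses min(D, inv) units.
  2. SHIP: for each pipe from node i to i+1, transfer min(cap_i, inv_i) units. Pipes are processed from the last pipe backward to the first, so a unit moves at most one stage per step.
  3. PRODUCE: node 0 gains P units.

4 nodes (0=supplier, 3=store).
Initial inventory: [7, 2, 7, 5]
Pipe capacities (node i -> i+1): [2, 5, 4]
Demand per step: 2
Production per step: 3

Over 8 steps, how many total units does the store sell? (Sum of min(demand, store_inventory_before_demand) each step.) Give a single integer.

Step 1: sold=2 (running total=2) -> [8 2 5 7]
Step 2: sold=2 (running total=4) -> [9 2 3 9]
Step 3: sold=2 (running total=6) -> [10 2 2 10]
Step 4: sold=2 (running total=8) -> [11 2 2 10]
Step 5: sold=2 (running total=10) -> [12 2 2 10]
Step 6: sold=2 (running total=12) -> [13 2 2 10]
Step 7: sold=2 (running total=14) -> [14 2 2 10]
Step 8: sold=2 (running total=16) -> [15 2 2 10]

Answer: 16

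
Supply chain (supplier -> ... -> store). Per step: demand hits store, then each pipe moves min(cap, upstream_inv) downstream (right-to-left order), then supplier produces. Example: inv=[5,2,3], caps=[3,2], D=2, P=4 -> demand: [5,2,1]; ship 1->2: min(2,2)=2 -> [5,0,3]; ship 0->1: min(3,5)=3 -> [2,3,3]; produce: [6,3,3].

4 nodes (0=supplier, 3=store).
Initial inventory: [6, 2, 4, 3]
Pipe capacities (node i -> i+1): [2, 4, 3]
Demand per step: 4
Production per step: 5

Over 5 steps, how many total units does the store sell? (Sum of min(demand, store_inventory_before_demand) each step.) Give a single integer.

Answer: 13

Derivation:
Step 1: sold=3 (running total=3) -> [9 2 3 3]
Step 2: sold=3 (running total=6) -> [12 2 2 3]
Step 3: sold=3 (running total=9) -> [15 2 2 2]
Step 4: sold=2 (running total=11) -> [18 2 2 2]
Step 5: sold=2 (running total=13) -> [21 2 2 2]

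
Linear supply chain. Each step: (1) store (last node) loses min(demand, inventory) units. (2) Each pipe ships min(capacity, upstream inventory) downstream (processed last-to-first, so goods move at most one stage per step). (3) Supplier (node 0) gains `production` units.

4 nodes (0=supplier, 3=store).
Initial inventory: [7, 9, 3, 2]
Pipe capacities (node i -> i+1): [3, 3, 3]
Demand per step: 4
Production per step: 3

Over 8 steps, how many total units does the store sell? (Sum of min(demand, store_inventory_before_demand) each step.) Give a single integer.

Step 1: sold=2 (running total=2) -> [7 9 3 3]
Step 2: sold=3 (running total=5) -> [7 9 3 3]
Step 3: sold=3 (running total=8) -> [7 9 3 3]
Step 4: sold=3 (running total=11) -> [7 9 3 3]
Step 5: sold=3 (running total=14) -> [7 9 3 3]
Step 6: sold=3 (running total=17) -> [7 9 3 3]
Step 7: sold=3 (running total=20) -> [7 9 3 3]
Step 8: sold=3 (running total=23) -> [7 9 3 3]

Answer: 23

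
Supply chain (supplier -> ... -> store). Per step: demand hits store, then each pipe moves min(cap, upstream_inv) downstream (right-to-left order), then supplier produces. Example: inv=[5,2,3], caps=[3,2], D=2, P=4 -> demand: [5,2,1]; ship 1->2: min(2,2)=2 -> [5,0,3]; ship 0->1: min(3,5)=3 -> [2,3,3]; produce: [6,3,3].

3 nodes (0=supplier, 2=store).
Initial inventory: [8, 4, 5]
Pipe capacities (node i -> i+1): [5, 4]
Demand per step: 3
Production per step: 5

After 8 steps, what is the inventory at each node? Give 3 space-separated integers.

Step 1: demand=3,sold=3 ship[1->2]=4 ship[0->1]=5 prod=5 -> inv=[8 5 6]
Step 2: demand=3,sold=3 ship[1->2]=4 ship[0->1]=5 prod=5 -> inv=[8 6 7]
Step 3: demand=3,sold=3 ship[1->2]=4 ship[0->1]=5 prod=5 -> inv=[8 7 8]
Step 4: demand=3,sold=3 ship[1->2]=4 ship[0->1]=5 prod=5 -> inv=[8 8 9]
Step 5: demand=3,sold=3 ship[1->2]=4 ship[0->1]=5 prod=5 -> inv=[8 9 10]
Step 6: demand=3,sold=3 ship[1->2]=4 ship[0->1]=5 prod=5 -> inv=[8 10 11]
Step 7: demand=3,sold=3 ship[1->2]=4 ship[0->1]=5 prod=5 -> inv=[8 11 12]
Step 8: demand=3,sold=3 ship[1->2]=4 ship[0->1]=5 prod=5 -> inv=[8 12 13]

8 12 13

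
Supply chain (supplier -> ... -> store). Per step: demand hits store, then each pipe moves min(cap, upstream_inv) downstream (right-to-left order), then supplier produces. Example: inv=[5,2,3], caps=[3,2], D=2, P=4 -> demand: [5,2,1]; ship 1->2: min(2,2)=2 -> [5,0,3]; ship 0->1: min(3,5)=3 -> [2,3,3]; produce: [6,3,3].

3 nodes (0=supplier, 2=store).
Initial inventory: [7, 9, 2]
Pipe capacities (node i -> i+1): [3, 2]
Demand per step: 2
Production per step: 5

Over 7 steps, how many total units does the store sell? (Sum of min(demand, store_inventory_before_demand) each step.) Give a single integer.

Step 1: sold=2 (running total=2) -> [9 10 2]
Step 2: sold=2 (running total=4) -> [11 11 2]
Step 3: sold=2 (running total=6) -> [13 12 2]
Step 4: sold=2 (running total=8) -> [15 13 2]
Step 5: sold=2 (running total=10) -> [17 14 2]
Step 6: sold=2 (running total=12) -> [19 15 2]
Step 7: sold=2 (running total=14) -> [21 16 2]

Answer: 14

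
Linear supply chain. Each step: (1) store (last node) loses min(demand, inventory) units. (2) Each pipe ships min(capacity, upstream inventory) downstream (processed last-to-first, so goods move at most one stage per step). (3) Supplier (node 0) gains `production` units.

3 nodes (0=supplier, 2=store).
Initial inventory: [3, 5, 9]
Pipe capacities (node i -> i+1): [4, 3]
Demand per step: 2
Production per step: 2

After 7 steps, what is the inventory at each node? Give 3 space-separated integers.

Step 1: demand=2,sold=2 ship[1->2]=3 ship[0->1]=3 prod=2 -> inv=[2 5 10]
Step 2: demand=2,sold=2 ship[1->2]=3 ship[0->1]=2 prod=2 -> inv=[2 4 11]
Step 3: demand=2,sold=2 ship[1->2]=3 ship[0->1]=2 prod=2 -> inv=[2 3 12]
Step 4: demand=2,sold=2 ship[1->2]=3 ship[0->1]=2 prod=2 -> inv=[2 2 13]
Step 5: demand=2,sold=2 ship[1->2]=2 ship[0->1]=2 prod=2 -> inv=[2 2 13]
Step 6: demand=2,sold=2 ship[1->2]=2 ship[0->1]=2 prod=2 -> inv=[2 2 13]
Step 7: demand=2,sold=2 ship[1->2]=2 ship[0->1]=2 prod=2 -> inv=[2 2 13]

2 2 13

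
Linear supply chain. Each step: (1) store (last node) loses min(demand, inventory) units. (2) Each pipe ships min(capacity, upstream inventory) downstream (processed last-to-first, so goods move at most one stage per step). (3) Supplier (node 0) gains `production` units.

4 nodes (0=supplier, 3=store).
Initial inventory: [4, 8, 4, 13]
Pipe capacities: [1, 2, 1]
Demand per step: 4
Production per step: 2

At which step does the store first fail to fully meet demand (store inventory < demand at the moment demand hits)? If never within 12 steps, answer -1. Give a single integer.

Step 1: demand=4,sold=4 ship[2->3]=1 ship[1->2]=2 ship[0->1]=1 prod=2 -> [5 7 5 10]
Step 2: demand=4,sold=4 ship[2->3]=1 ship[1->2]=2 ship[0->1]=1 prod=2 -> [6 6 6 7]
Step 3: demand=4,sold=4 ship[2->3]=1 ship[1->2]=2 ship[0->1]=1 prod=2 -> [7 5 7 4]
Step 4: demand=4,sold=4 ship[2->3]=1 ship[1->2]=2 ship[0->1]=1 prod=2 -> [8 4 8 1]
Step 5: demand=4,sold=1 ship[2->3]=1 ship[1->2]=2 ship[0->1]=1 prod=2 -> [9 3 9 1]
Step 6: demand=4,sold=1 ship[2->3]=1 ship[1->2]=2 ship[0->1]=1 prod=2 -> [10 2 10 1]
Step 7: demand=4,sold=1 ship[2->3]=1 ship[1->2]=2 ship[0->1]=1 prod=2 -> [11 1 11 1]
Step 8: demand=4,sold=1 ship[2->3]=1 ship[1->2]=1 ship[0->1]=1 prod=2 -> [12 1 11 1]
Step 9: demand=4,sold=1 ship[2->3]=1 ship[1->2]=1 ship[0->1]=1 prod=2 -> [13 1 11 1]
Step 10: demand=4,sold=1 ship[2->3]=1 ship[1->2]=1 ship[0->1]=1 prod=2 -> [14 1 11 1]
Step 11: demand=4,sold=1 ship[2->3]=1 ship[1->2]=1 ship[0->1]=1 prod=2 -> [15 1 11 1]
Step 12: demand=4,sold=1 ship[2->3]=1 ship[1->2]=1 ship[0->1]=1 prod=2 -> [16 1 11 1]
First stockout at step 5

5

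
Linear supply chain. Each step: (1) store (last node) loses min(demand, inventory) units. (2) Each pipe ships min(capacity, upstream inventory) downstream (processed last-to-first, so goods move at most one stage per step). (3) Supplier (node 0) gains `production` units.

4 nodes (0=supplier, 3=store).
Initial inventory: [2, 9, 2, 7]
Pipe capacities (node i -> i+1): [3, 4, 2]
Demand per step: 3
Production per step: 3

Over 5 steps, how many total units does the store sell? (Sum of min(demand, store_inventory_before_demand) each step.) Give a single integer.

Step 1: sold=3 (running total=3) -> [3 7 4 6]
Step 2: sold=3 (running total=6) -> [3 6 6 5]
Step 3: sold=3 (running total=9) -> [3 5 8 4]
Step 4: sold=3 (running total=12) -> [3 4 10 3]
Step 5: sold=3 (running total=15) -> [3 3 12 2]

Answer: 15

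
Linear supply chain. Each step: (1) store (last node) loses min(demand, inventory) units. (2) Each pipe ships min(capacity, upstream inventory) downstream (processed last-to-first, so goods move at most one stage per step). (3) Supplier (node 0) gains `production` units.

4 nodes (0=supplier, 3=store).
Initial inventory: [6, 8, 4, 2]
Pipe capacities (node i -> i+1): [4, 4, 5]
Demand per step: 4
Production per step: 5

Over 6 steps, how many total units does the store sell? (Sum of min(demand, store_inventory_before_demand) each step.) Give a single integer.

Answer: 22

Derivation:
Step 1: sold=2 (running total=2) -> [7 8 4 4]
Step 2: sold=4 (running total=6) -> [8 8 4 4]
Step 3: sold=4 (running total=10) -> [9 8 4 4]
Step 4: sold=4 (running total=14) -> [10 8 4 4]
Step 5: sold=4 (running total=18) -> [11 8 4 4]
Step 6: sold=4 (running total=22) -> [12 8 4 4]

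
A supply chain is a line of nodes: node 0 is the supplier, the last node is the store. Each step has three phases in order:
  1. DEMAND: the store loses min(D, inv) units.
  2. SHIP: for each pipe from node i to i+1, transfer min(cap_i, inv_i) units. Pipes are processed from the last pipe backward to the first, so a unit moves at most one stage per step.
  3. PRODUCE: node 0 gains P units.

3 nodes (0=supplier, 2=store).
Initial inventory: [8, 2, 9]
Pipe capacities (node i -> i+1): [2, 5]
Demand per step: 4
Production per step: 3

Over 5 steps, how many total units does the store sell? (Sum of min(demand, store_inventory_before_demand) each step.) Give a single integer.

Answer: 17

Derivation:
Step 1: sold=4 (running total=4) -> [9 2 7]
Step 2: sold=4 (running total=8) -> [10 2 5]
Step 3: sold=4 (running total=12) -> [11 2 3]
Step 4: sold=3 (running total=15) -> [12 2 2]
Step 5: sold=2 (running total=17) -> [13 2 2]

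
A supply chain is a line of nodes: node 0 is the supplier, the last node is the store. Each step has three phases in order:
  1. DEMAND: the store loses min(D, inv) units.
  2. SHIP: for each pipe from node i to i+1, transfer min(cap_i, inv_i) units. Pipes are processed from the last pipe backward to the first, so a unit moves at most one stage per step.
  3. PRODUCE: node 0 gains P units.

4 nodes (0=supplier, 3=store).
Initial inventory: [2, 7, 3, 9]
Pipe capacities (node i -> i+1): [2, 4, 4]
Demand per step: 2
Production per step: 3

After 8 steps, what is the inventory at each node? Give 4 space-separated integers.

Step 1: demand=2,sold=2 ship[2->3]=3 ship[1->2]=4 ship[0->1]=2 prod=3 -> inv=[3 5 4 10]
Step 2: demand=2,sold=2 ship[2->3]=4 ship[1->2]=4 ship[0->1]=2 prod=3 -> inv=[4 3 4 12]
Step 3: demand=2,sold=2 ship[2->3]=4 ship[1->2]=3 ship[0->1]=2 prod=3 -> inv=[5 2 3 14]
Step 4: demand=2,sold=2 ship[2->3]=3 ship[1->2]=2 ship[0->1]=2 prod=3 -> inv=[6 2 2 15]
Step 5: demand=2,sold=2 ship[2->3]=2 ship[1->2]=2 ship[0->1]=2 prod=3 -> inv=[7 2 2 15]
Step 6: demand=2,sold=2 ship[2->3]=2 ship[1->2]=2 ship[0->1]=2 prod=3 -> inv=[8 2 2 15]
Step 7: demand=2,sold=2 ship[2->3]=2 ship[1->2]=2 ship[0->1]=2 prod=3 -> inv=[9 2 2 15]
Step 8: demand=2,sold=2 ship[2->3]=2 ship[1->2]=2 ship[0->1]=2 prod=3 -> inv=[10 2 2 15]

10 2 2 15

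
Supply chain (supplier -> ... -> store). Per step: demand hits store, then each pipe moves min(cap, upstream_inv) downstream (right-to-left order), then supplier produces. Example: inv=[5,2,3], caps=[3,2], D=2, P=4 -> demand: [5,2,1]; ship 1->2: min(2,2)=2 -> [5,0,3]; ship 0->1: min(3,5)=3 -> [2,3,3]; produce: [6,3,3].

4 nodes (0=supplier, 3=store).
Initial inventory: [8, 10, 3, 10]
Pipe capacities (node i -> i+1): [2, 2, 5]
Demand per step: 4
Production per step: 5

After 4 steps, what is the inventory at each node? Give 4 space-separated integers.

Step 1: demand=4,sold=4 ship[2->3]=3 ship[1->2]=2 ship[0->1]=2 prod=5 -> inv=[11 10 2 9]
Step 2: demand=4,sold=4 ship[2->3]=2 ship[1->2]=2 ship[0->1]=2 prod=5 -> inv=[14 10 2 7]
Step 3: demand=4,sold=4 ship[2->3]=2 ship[1->2]=2 ship[0->1]=2 prod=5 -> inv=[17 10 2 5]
Step 4: demand=4,sold=4 ship[2->3]=2 ship[1->2]=2 ship[0->1]=2 prod=5 -> inv=[20 10 2 3]

20 10 2 3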